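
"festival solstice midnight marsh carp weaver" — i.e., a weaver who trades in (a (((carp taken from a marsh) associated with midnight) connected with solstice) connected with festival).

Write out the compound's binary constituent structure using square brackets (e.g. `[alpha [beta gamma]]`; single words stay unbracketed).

[[festival [solstice [midnight [marsh carp]]]] weaver]

At the top level: head "weaver"; modifier "festival solstice midnight marsh carp".
Inside "festival solstice midnight marsh carp": head "carp" (specifically "solstice midnight marsh carp"), modifier "festival".
Inside "solstice midnight marsh carp": head "carp" (specifically "midnight marsh carp"), modifier "solstice".
Inside "midnight marsh carp": head "carp" (specifically "marsh carp"), modifier "midnight".
Inside "marsh carp": head "carp", modifier "marsh".
Assembled: [[festival [solstice [midnight [marsh carp]]]] weaver].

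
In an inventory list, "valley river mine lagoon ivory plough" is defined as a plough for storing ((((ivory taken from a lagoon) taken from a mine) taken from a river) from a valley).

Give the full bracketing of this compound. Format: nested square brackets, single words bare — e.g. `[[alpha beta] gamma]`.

[[valley [river [mine [lagoon ivory]]]] plough]

The outermost head in the paraphrase is "plough", modified by "valley river mine lagoon ivory".
Within "valley river mine lagoon ivory", the head is "ivory" (specifically "river mine lagoon ivory") and the modifier is "valley".
Within "river mine lagoon ivory", the head is "ivory" (specifically "mine lagoon ivory") and the modifier is "river".
Within "mine lagoon ivory", the head is "ivory" (specifically "lagoon ivory") and the modifier is "mine".
Within "lagoon ivory", the head is "ivory" and the modifier is "lagoon".
Assembled: [[valley [river [mine [lagoon ivory]]]] plough].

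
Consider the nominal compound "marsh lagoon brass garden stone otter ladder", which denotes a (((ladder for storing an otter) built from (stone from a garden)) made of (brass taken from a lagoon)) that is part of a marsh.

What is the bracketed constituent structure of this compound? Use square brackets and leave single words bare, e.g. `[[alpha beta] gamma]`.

At the top level: head "ladder" (specifically "lagoon brass garden stone otter ladder"); modifier "marsh".
Within "lagoon brass garden stone otter ladder", the head is "ladder" (specifically "garden stone otter ladder") and the modifier is "lagoon brass".
Within "lagoon brass", the head is "brass" and the modifier is "lagoon".
Within "garden stone otter ladder", the head is "ladder" (specifically "otter ladder") and the modifier is "garden stone".
Within "garden stone", the head is "stone" and the modifier is "garden".
Within "otter ladder", the head is "ladder" and the modifier is "otter".
Assembled: [marsh [[lagoon brass] [[garden stone] [otter ladder]]]].

[marsh [[lagoon brass] [[garden stone] [otter ladder]]]]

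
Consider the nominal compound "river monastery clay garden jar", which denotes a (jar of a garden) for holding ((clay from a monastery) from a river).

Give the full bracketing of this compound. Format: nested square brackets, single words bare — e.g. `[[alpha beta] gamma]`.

[[river [monastery clay]] [garden jar]]

The outermost head in the paraphrase is "jar" (specifically "garden jar"), modified by "river monastery clay".
Within "river monastery clay", the head is "clay" (specifically "monastery clay") and the modifier is "river".
Within "monastery clay", the head is "clay" and the modifier is "monastery".
Within "garden jar", the head is "jar" and the modifier is "garden".
Assembled: [[river [monastery clay]] [garden jar]].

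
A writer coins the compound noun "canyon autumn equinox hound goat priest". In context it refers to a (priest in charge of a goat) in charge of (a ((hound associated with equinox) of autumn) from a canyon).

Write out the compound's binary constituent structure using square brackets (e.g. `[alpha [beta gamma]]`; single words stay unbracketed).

Overall it is a kind of priest (specifically "goat priest"); the modifier is "canyon autumn equinox hound".
Inside "canyon autumn equinox hound": head "hound" (specifically "autumn equinox hound"), modifier "canyon".
Inside "autumn equinox hound": head "hound" (specifically "equinox hound"), modifier "autumn".
Inside "equinox hound": head "hound", modifier "equinox".
Inside "goat priest": head "priest", modifier "goat".
So the structure is [[canyon [autumn [equinox hound]]] [goat priest]].

[[canyon [autumn [equinox hound]]] [goat priest]]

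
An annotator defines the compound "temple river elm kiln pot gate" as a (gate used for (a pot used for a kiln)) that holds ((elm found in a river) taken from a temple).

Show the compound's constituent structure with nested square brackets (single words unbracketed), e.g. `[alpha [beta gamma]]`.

At the top level: head "gate" (specifically "kiln pot gate"); modifier "temple river elm".
Within "temple river elm", the head is "elm" (specifically "river elm") and the modifier is "temple".
Within "river elm", the head is "elm" and the modifier is "river".
Within "kiln pot gate", the head is "gate" and the modifier is "kiln pot".
Within "kiln pot", the head is "pot" and the modifier is "kiln".
Putting it together: [[temple [river elm]] [[kiln pot] gate]].

[[temple [river elm]] [[kiln pot] gate]]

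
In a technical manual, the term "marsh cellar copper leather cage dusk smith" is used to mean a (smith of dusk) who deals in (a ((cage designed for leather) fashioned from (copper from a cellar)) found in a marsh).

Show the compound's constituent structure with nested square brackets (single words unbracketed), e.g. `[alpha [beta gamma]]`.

At the top level: head "smith" (specifically "dusk smith"); modifier "marsh cellar copper leather cage".
Inside "marsh cellar copper leather cage": head "cage" (specifically "cellar copper leather cage"), modifier "marsh".
Inside "cellar copper leather cage": head "cage" (specifically "leather cage"), modifier "cellar copper".
Inside "cellar copper": head "copper", modifier "cellar".
Inside "leather cage": head "cage", modifier "leather".
Inside "dusk smith": head "smith", modifier "dusk".
Assembled: [[marsh [[cellar copper] [leather cage]]] [dusk smith]].

[[marsh [[cellar copper] [leather cage]]] [dusk smith]]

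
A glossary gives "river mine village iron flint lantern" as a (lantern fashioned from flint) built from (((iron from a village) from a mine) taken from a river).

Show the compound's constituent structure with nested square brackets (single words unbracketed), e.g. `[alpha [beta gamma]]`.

[[river [mine [village iron]]] [flint lantern]]

At the top level: head "lantern" (specifically "flint lantern"); modifier "river mine village iron".
Within "river mine village iron", the head is "iron" (specifically "mine village iron") and the modifier is "river".
Within "mine village iron", the head is "iron" (specifically "village iron") and the modifier is "mine".
Within "village iron", the head is "iron" and the modifier is "village".
Within "flint lantern", the head is "lantern" and the modifier is "flint".
So the structure is [[river [mine [village iron]]] [flint lantern]].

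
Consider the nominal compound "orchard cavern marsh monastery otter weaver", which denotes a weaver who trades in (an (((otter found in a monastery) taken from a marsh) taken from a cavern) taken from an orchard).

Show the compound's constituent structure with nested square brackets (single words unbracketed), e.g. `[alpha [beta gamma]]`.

The outermost head in the paraphrase is "weaver", modified by "orchard cavern marsh monastery otter".
Inside "orchard cavern marsh monastery otter": head "otter" (specifically "cavern marsh monastery otter"), modifier "orchard".
Inside "cavern marsh monastery otter": head "otter" (specifically "marsh monastery otter"), modifier "cavern".
Inside "marsh monastery otter": head "otter" (specifically "monastery otter"), modifier "marsh".
Inside "monastery otter": head "otter", modifier "monastery".
Assembled: [[orchard [cavern [marsh [monastery otter]]]] weaver].

[[orchard [cavern [marsh [monastery otter]]]] weaver]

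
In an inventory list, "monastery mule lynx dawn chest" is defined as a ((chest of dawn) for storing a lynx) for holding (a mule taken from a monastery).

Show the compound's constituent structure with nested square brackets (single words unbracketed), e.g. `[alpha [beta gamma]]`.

[[monastery mule] [lynx [dawn chest]]]

Overall it is a kind of chest (specifically "lynx dawn chest"); the modifier is "monastery mule".
Inside "monastery mule": head "mule", modifier "monastery".
Inside "lynx dawn chest": head "chest" (specifically "dawn chest"), modifier "lynx".
Inside "dawn chest": head "chest", modifier "dawn".
Assembled: [[monastery mule] [lynx [dawn chest]]].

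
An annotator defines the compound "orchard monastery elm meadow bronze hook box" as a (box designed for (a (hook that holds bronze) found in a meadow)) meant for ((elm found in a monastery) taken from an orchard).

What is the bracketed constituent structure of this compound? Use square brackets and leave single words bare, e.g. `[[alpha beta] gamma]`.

At the top level: head "box" (specifically "meadow bronze hook box"); modifier "orchard monastery elm".
Within "orchard monastery elm", the head is "elm" (specifically "monastery elm") and the modifier is "orchard".
Within "monastery elm", the head is "elm" and the modifier is "monastery".
Within "meadow bronze hook box", the head is "box" and the modifier is "meadow bronze hook".
Within "meadow bronze hook", the head is "hook" (specifically "bronze hook") and the modifier is "meadow".
Within "bronze hook", the head is "hook" and the modifier is "bronze".
So the structure is [[orchard [monastery elm]] [[meadow [bronze hook]] box]].

[[orchard [monastery elm]] [[meadow [bronze hook]] box]]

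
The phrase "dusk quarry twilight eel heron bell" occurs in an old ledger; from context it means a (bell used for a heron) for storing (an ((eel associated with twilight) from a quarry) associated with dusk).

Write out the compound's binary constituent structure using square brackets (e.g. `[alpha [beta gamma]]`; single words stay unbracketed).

[[dusk [quarry [twilight eel]]] [heron bell]]

The outermost head in the paraphrase is "bell" (specifically "heron bell"), modified by "dusk quarry twilight eel".
"dusk quarry twilight eel" → head "eel" (specifically "quarry twilight eel"), modifier "dusk".
"quarry twilight eel" → head "eel" (specifically "twilight eel"), modifier "quarry".
"twilight eel" → head "eel", modifier "twilight".
"heron bell" → head "bell", modifier "heron".
So the structure is [[dusk [quarry [twilight eel]]] [heron bell]].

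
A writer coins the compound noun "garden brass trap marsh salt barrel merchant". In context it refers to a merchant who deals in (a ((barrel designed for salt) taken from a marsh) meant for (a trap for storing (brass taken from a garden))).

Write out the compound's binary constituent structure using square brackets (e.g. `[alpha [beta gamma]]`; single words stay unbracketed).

Overall it is a kind of merchant; the modifier is "garden brass trap marsh salt barrel".
"garden brass trap marsh salt barrel" → head "barrel" (specifically "marsh salt barrel"), modifier "garden brass trap".
"garden brass trap" → head "trap", modifier "garden brass".
"garden brass" → head "brass", modifier "garden".
"marsh salt barrel" → head "barrel" (specifically "salt barrel"), modifier "marsh".
"salt barrel" → head "barrel", modifier "salt".
Assembled: [[[[garden brass] trap] [marsh [salt barrel]]] merchant].

[[[[garden brass] trap] [marsh [salt barrel]]] merchant]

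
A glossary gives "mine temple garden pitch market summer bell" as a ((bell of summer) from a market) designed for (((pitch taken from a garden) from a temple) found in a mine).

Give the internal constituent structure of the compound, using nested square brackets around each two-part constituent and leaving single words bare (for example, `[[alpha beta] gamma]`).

[[mine [temple [garden pitch]]] [market [summer bell]]]

Whole compound: head "bell" (specifically "market summer bell"), modifier "mine temple garden pitch".
Inside "mine temple garden pitch": head "pitch" (specifically "temple garden pitch"), modifier "mine".
Inside "temple garden pitch": head "pitch" (specifically "garden pitch"), modifier "temple".
Inside "garden pitch": head "pitch", modifier "garden".
Inside "market summer bell": head "bell" (specifically "summer bell"), modifier "market".
Inside "summer bell": head "bell", modifier "summer".
Putting it together: [[mine [temple [garden pitch]]] [market [summer bell]]].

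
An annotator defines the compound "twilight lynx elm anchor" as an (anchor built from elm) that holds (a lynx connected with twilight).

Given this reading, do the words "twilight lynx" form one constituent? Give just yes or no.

yes

The paraphrase groups the words so that "twilight lynx" is one unit: it corresponds to a single parenthesized sub-phrase.
The full structure is [[twilight lynx] [elm anchor]], in which [twilight lynx] is a constituent.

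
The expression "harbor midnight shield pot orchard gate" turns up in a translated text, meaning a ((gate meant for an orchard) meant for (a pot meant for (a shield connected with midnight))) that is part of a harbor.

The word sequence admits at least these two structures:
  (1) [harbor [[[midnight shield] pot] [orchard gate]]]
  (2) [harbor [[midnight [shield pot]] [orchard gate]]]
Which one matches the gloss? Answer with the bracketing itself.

The paraphrase's head is the "gate" part ("midnight shield pot orchard gate"); its modifier is "harbor".
That top-level split, carried through the inner groups, gives [harbor [[[midnight shield] pot] [orchard gate]]].

[harbor [[[midnight shield] pot] [orchard gate]]]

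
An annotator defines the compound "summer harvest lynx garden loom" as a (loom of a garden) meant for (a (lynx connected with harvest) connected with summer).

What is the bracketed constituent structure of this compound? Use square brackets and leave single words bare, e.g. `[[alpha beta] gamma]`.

Overall it is a kind of loom (specifically "garden loom"); the modifier is "summer harvest lynx".
Within "summer harvest lynx", the head is "lynx" (specifically "harvest lynx") and the modifier is "summer".
Within "harvest lynx", the head is "lynx" and the modifier is "harvest".
Within "garden loom", the head is "loom" and the modifier is "garden".
Putting it together: [[summer [harvest lynx]] [garden loom]].

[[summer [harvest lynx]] [garden loom]]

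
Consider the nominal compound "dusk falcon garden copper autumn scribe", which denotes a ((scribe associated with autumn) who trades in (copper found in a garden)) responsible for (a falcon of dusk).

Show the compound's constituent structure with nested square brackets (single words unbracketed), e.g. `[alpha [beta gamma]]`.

At the top level: head "scribe" (specifically "garden copper autumn scribe"); modifier "dusk falcon".
Within "dusk falcon", the head is "falcon" and the modifier is "dusk".
Within "garden copper autumn scribe", the head is "scribe" (specifically "autumn scribe") and the modifier is "garden copper".
Within "garden copper", the head is "copper" and the modifier is "garden".
Within "autumn scribe", the head is "scribe" and the modifier is "autumn".
So the structure is [[dusk falcon] [[garden copper] [autumn scribe]]].

[[dusk falcon] [[garden copper] [autumn scribe]]]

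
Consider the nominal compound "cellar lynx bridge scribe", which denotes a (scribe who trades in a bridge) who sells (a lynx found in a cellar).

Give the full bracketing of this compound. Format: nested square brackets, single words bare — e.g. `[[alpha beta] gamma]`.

[[cellar lynx] [bridge scribe]]

Overall it is a kind of scribe (specifically "bridge scribe"); the modifier is "cellar lynx".
Inside "cellar lynx": head "lynx", modifier "cellar".
Inside "bridge scribe": head "scribe", modifier "bridge".
Assembled: [[cellar lynx] [bridge scribe]].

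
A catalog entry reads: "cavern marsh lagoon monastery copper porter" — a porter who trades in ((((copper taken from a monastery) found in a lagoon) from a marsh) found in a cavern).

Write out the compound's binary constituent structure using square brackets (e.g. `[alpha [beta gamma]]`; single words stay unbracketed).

At the top level: head "porter"; modifier "cavern marsh lagoon monastery copper".
Inside "cavern marsh lagoon monastery copper": head "copper" (specifically "marsh lagoon monastery copper"), modifier "cavern".
Inside "marsh lagoon monastery copper": head "copper" (specifically "lagoon monastery copper"), modifier "marsh".
Inside "lagoon monastery copper": head "copper" (specifically "monastery copper"), modifier "lagoon".
Inside "monastery copper": head "copper", modifier "monastery".
Putting it together: [[cavern [marsh [lagoon [monastery copper]]]] porter].

[[cavern [marsh [lagoon [monastery copper]]]] porter]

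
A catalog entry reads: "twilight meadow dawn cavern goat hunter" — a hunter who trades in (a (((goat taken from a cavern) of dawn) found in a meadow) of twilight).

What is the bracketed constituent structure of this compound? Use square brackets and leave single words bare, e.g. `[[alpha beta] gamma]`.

[[twilight [meadow [dawn [cavern goat]]]] hunter]

At the top level: head "hunter"; modifier "twilight meadow dawn cavern goat".
"twilight meadow dawn cavern goat" → head "goat" (specifically "meadow dawn cavern goat"), modifier "twilight".
"meadow dawn cavern goat" → head "goat" (specifically "dawn cavern goat"), modifier "meadow".
"dawn cavern goat" → head "goat" (specifically "cavern goat"), modifier "dawn".
"cavern goat" → head "goat", modifier "cavern".
So the structure is [[twilight [meadow [dawn [cavern goat]]]] hunter].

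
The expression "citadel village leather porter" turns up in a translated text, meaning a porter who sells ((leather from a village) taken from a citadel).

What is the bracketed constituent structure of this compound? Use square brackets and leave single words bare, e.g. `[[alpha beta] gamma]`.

The outermost head in the paraphrase is "porter", modified by "citadel village leather".
"citadel village leather" → head "leather" (specifically "village leather"), modifier "citadel".
"village leather" → head "leather", modifier "village".
Putting it together: [[citadel [village leather]] porter].

[[citadel [village leather]] porter]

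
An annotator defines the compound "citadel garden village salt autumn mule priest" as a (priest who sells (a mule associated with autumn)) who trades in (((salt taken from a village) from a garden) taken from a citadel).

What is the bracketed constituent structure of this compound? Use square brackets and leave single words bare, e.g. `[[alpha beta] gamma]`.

Overall it is a kind of priest (specifically "autumn mule priest"); the modifier is "citadel garden village salt".
Within "citadel garden village salt", the head is "salt" (specifically "garden village salt") and the modifier is "citadel".
Within "garden village salt", the head is "salt" (specifically "village salt") and the modifier is "garden".
Within "village salt", the head is "salt" and the modifier is "village".
Within "autumn mule priest", the head is "priest" and the modifier is "autumn mule".
Within "autumn mule", the head is "mule" and the modifier is "autumn".
Putting it together: [[citadel [garden [village salt]]] [[autumn mule] priest]].

[[citadel [garden [village salt]]] [[autumn mule] priest]]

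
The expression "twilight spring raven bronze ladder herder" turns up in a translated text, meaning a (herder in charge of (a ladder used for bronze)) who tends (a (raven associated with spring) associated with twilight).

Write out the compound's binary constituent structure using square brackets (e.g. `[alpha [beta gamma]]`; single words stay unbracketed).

[[twilight [spring raven]] [[bronze ladder] herder]]

The outermost head in the paraphrase is "herder" (specifically "bronze ladder herder"), modified by "twilight spring raven".
Inside "twilight spring raven": head "raven" (specifically "spring raven"), modifier "twilight".
Inside "spring raven": head "raven", modifier "spring".
Inside "bronze ladder herder": head "herder", modifier "bronze ladder".
Inside "bronze ladder": head "ladder", modifier "bronze".
Putting it together: [[twilight [spring raven]] [[bronze ladder] herder]].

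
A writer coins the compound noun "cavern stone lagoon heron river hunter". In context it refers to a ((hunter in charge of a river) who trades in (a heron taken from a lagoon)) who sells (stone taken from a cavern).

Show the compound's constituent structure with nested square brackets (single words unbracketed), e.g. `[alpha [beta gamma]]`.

Whole compound: head "hunter" (specifically "lagoon heron river hunter"), modifier "cavern stone".
"cavern stone" → head "stone", modifier "cavern".
"lagoon heron river hunter" → head "hunter" (specifically "river hunter"), modifier "lagoon heron".
"lagoon heron" → head "heron", modifier "lagoon".
"river hunter" → head "hunter", modifier "river".
Assembled: [[cavern stone] [[lagoon heron] [river hunter]]].

[[cavern stone] [[lagoon heron] [river hunter]]]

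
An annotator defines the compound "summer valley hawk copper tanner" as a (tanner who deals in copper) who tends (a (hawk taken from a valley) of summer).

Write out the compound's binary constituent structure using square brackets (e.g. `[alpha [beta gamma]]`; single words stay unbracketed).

Whole compound: head "tanner" (specifically "copper tanner"), modifier "summer valley hawk".
Within "summer valley hawk", the head is "hawk" (specifically "valley hawk") and the modifier is "summer".
Within "valley hawk", the head is "hawk" and the modifier is "valley".
Within "copper tanner", the head is "tanner" and the modifier is "copper".
Putting it together: [[summer [valley hawk]] [copper tanner]].

[[summer [valley hawk]] [copper tanner]]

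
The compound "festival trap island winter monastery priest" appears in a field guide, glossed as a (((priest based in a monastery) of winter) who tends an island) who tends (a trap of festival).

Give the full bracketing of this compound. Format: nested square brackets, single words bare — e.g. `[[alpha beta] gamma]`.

[[festival trap] [island [winter [monastery priest]]]]

The outermost head in the paraphrase is "priest" (specifically "island winter monastery priest"), modified by "festival trap".
Inside "festival trap": head "trap", modifier "festival".
Inside "island winter monastery priest": head "priest" (specifically "winter monastery priest"), modifier "island".
Inside "winter monastery priest": head "priest" (specifically "monastery priest"), modifier "winter".
Inside "monastery priest": head "priest", modifier "monastery".
Assembled: [[festival trap] [island [winter [monastery priest]]]].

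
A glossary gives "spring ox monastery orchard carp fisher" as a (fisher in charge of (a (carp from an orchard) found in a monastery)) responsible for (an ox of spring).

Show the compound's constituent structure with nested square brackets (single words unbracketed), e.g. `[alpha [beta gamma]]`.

[[spring ox] [[monastery [orchard carp]] fisher]]

The outermost head in the paraphrase is "fisher" (specifically "monastery orchard carp fisher"), modified by "spring ox".
Inside "spring ox": head "ox", modifier "spring".
Inside "monastery orchard carp fisher": head "fisher", modifier "monastery orchard carp".
Inside "monastery orchard carp": head "carp" (specifically "orchard carp"), modifier "monastery".
Inside "orchard carp": head "carp", modifier "orchard".
Assembled: [[spring ox] [[monastery [orchard carp]] fisher]].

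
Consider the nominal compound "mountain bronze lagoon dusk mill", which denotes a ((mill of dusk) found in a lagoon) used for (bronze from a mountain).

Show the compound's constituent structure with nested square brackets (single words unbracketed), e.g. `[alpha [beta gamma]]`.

At the top level: head "mill" (specifically "lagoon dusk mill"); modifier "mountain bronze".
Inside "mountain bronze": head "bronze", modifier "mountain".
Inside "lagoon dusk mill": head "mill" (specifically "dusk mill"), modifier "lagoon".
Inside "dusk mill": head "mill", modifier "dusk".
Putting it together: [[mountain bronze] [lagoon [dusk mill]]].

[[mountain bronze] [lagoon [dusk mill]]]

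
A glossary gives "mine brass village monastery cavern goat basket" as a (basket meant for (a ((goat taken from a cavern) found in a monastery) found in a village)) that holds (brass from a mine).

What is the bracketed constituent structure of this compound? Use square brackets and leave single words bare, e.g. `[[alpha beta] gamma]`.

[[mine brass] [[village [monastery [cavern goat]]] basket]]

At the top level: head "basket" (specifically "village monastery cavern goat basket"); modifier "mine brass".
Inside "mine brass": head "brass", modifier "mine".
Inside "village monastery cavern goat basket": head "basket", modifier "village monastery cavern goat".
Inside "village monastery cavern goat": head "goat" (specifically "monastery cavern goat"), modifier "village".
Inside "monastery cavern goat": head "goat" (specifically "cavern goat"), modifier "monastery".
Inside "cavern goat": head "goat", modifier "cavern".
So the structure is [[mine brass] [[village [monastery [cavern goat]]] basket]].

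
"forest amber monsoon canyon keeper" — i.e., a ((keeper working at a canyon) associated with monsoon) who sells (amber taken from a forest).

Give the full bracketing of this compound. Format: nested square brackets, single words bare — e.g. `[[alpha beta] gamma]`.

Overall it is a kind of keeper (specifically "monsoon canyon keeper"); the modifier is "forest amber".
Inside "forest amber": head "amber", modifier "forest".
Inside "monsoon canyon keeper": head "keeper" (specifically "canyon keeper"), modifier "monsoon".
Inside "canyon keeper": head "keeper", modifier "canyon".
So the structure is [[forest amber] [monsoon [canyon keeper]]].

[[forest amber] [monsoon [canyon keeper]]]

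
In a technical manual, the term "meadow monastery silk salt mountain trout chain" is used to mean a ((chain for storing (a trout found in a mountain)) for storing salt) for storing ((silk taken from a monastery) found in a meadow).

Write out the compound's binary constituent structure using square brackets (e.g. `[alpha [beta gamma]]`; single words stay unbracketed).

At the top level: head "chain" (specifically "salt mountain trout chain"); modifier "meadow monastery silk".
Inside "meadow monastery silk": head "silk" (specifically "monastery silk"), modifier "meadow".
Inside "monastery silk": head "silk", modifier "monastery".
Inside "salt mountain trout chain": head "chain" (specifically "mountain trout chain"), modifier "salt".
Inside "mountain trout chain": head "chain", modifier "mountain trout".
Inside "mountain trout": head "trout", modifier "mountain".
Assembled: [[meadow [monastery silk]] [salt [[mountain trout] chain]]].

[[meadow [monastery silk]] [salt [[mountain trout] chain]]]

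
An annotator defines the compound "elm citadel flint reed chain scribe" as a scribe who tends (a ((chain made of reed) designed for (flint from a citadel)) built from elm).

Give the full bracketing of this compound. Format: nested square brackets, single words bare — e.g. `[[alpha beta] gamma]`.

[[elm [[citadel flint] [reed chain]]] scribe]

The outermost head in the paraphrase is "scribe", modified by "elm citadel flint reed chain".
Within "elm citadel flint reed chain", the head is "chain" (specifically "citadel flint reed chain") and the modifier is "elm".
Within "citadel flint reed chain", the head is "chain" (specifically "reed chain") and the modifier is "citadel flint".
Within "citadel flint", the head is "flint" and the modifier is "citadel".
Within "reed chain", the head is "chain" and the modifier is "reed".
Assembled: [[elm [[citadel flint] [reed chain]]] scribe].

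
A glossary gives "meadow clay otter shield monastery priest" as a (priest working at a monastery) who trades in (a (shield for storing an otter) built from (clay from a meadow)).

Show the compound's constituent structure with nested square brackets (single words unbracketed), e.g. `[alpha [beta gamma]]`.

[[[meadow clay] [otter shield]] [monastery priest]]

Overall it is a kind of priest (specifically "monastery priest"); the modifier is "meadow clay otter shield".
Within "meadow clay otter shield", the head is "shield" (specifically "otter shield") and the modifier is "meadow clay".
Within "meadow clay", the head is "clay" and the modifier is "meadow".
Within "otter shield", the head is "shield" and the modifier is "otter".
Within "monastery priest", the head is "priest" and the modifier is "monastery".
Assembled: [[[meadow clay] [otter shield]] [monastery priest]].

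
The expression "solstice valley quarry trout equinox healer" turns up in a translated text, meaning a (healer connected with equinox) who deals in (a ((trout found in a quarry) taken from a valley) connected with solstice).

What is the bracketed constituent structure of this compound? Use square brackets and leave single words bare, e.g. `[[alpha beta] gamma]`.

[[solstice [valley [quarry trout]]] [equinox healer]]

At the top level: head "healer" (specifically "equinox healer"); modifier "solstice valley quarry trout".
Within "solstice valley quarry trout", the head is "trout" (specifically "valley quarry trout") and the modifier is "solstice".
Within "valley quarry trout", the head is "trout" (specifically "quarry trout") and the modifier is "valley".
Within "quarry trout", the head is "trout" and the modifier is "quarry".
Within "equinox healer", the head is "healer" and the modifier is "equinox".
So the structure is [[solstice [valley [quarry trout]]] [equinox healer]].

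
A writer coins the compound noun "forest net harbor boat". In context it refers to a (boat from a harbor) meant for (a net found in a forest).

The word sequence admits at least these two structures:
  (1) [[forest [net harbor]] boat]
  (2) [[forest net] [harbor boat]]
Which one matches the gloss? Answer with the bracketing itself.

The paraphrase's head is the "boat" part ("harbor boat"); its modifier is "forest net".
That top-level split, carried through the inner groups, gives [[forest net] [harbor boat]].

[[forest net] [harbor boat]]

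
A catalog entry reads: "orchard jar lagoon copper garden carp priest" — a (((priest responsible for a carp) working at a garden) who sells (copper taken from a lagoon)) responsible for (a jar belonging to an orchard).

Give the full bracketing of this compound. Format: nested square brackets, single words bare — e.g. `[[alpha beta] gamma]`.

Whole compound: head "priest" (specifically "lagoon copper garden carp priest"), modifier "orchard jar".
"orchard jar" → head "jar", modifier "orchard".
"lagoon copper garden carp priest" → head "priest" (specifically "garden carp priest"), modifier "lagoon copper".
"lagoon copper" → head "copper", modifier "lagoon".
"garden carp priest" → head "priest" (specifically "carp priest"), modifier "garden".
"carp priest" → head "priest", modifier "carp".
Putting it together: [[orchard jar] [[lagoon copper] [garden [carp priest]]]].

[[orchard jar] [[lagoon copper] [garden [carp priest]]]]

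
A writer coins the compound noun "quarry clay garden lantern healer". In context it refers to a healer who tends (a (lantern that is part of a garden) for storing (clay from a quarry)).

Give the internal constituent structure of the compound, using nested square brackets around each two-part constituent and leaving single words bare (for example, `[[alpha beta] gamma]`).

The outermost head in the paraphrase is "healer", modified by "quarry clay garden lantern".
Within "quarry clay garden lantern", the head is "lantern" (specifically "garden lantern") and the modifier is "quarry clay".
Within "quarry clay", the head is "clay" and the modifier is "quarry".
Within "garden lantern", the head is "lantern" and the modifier is "garden".
So the structure is [[[quarry clay] [garden lantern]] healer].

[[[quarry clay] [garden lantern]] healer]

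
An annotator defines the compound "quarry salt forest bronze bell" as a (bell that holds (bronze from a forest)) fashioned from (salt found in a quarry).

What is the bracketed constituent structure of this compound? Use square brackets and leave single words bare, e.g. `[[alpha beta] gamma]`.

[[quarry salt] [[forest bronze] bell]]

Overall it is a kind of bell (specifically "forest bronze bell"); the modifier is "quarry salt".
Within "quarry salt", the head is "salt" and the modifier is "quarry".
Within "forest bronze bell", the head is "bell" and the modifier is "forest bronze".
Within "forest bronze", the head is "bronze" and the modifier is "forest".
So the structure is [[quarry salt] [[forest bronze] bell]].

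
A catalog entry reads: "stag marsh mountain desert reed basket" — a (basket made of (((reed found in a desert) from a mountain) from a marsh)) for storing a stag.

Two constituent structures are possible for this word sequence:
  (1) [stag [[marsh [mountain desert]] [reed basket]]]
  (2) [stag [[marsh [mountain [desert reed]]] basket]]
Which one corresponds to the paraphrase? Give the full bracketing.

[stag [[marsh [mountain [desert reed]]] basket]]

The paraphrase's head is the "basket" part ("marsh mountain desert reed basket"); its modifier is "stag".
That top-level split, carried through the inner groups, gives [stag [[marsh [mountain [desert reed]]] basket]].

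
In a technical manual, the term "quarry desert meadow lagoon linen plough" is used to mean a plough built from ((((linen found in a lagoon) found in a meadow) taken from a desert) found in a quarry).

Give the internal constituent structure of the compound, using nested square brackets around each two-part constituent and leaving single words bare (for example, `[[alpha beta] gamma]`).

[[quarry [desert [meadow [lagoon linen]]]] plough]

At the top level: head "plough"; modifier "quarry desert meadow lagoon linen".
Inside "quarry desert meadow lagoon linen": head "linen" (specifically "desert meadow lagoon linen"), modifier "quarry".
Inside "desert meadow lagoon linen": head "linen" (specifically "meadow lagoon linen"), modifier "desert".
Inside "meadow lagoon linen": head "linen" (specifically "lagoon linen"), modifier "meadow".
Inside "lagoon linen": head "linen", modifier "lagoon".
So the structure is [[quarry [desert [meadow [lagoon linen]]]] plough].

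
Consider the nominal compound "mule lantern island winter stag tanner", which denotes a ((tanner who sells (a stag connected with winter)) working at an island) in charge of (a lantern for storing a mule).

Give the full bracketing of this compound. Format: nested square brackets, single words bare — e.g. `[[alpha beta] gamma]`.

[[mule lantern] [island [[winter stag] tanner]]]

The outermost head in the paraphrase is "tanner" (specifically "island winter stag tanner"), modified by "mule lantern".
Inside "mule lantern": head "lantern", modifier "mule".
Inside "island winter stag tanner": head "tanner" (specifically "winter stag tanner"), modifier "island".
Inside "winter stag tanner": head "tanner", modifier "winter stag".
Inside "winter stag": head "stag", modifier "winter".
Putting it together: [[mule lantern] [island [[winter stag] tanner]]].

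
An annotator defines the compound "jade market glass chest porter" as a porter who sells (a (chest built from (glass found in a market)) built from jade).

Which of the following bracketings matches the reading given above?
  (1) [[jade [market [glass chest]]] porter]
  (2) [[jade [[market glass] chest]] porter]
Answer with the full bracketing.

[[jade [[market glass] chest]] porter]

The paraphrase's head is the "porter" part ("porter"); its modifier is "jade market glass chest".
That top-level split, carried through the inner groups, gives [[jade [[market glass] chest]] porter].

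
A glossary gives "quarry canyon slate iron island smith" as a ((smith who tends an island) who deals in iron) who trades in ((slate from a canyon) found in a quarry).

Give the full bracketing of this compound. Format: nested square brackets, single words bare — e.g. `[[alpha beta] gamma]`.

At the top level: head "smith" (specifically "iron island smith"); modifier "quarry canyon slate".
Inside "quarry canyon slate": head "slate" (specifically "canyon slate"), modifier "quarry".
Inside "canyon slate": head "slate", modifier "canyon".
Inside "iron island smith": head "smith" (specifically "island smith"), modifier "iron".
Inside "island smith": head "smith", modifier "island".
Assembled: [[quarry [canyon slate]] [iron [island smith]]].

[[quarry [canyon slate]] [iron [island smith]]]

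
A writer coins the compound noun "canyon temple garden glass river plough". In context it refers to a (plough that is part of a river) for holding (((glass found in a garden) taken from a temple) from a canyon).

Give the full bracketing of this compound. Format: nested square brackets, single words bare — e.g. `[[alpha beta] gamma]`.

[[canyon [temple [garden glass]]] [river plough]]

Whole compound: head "plough" (specifically "river plough"), modifier "canyon temple garden glass".
Inside "canyon temple garden glass": head "glass" (specifically "temple garden glass"), modifier "canyon".
Inside "temple garden glass": head "glass" (specifically "garden glass"), modifier "temple".
Inside "garden glass": head "glass", modifier "garden".
Inside "river plough": head "plough", modifier "river".
Assembled: [[canyon [temple [garden glass]]] [river plough]].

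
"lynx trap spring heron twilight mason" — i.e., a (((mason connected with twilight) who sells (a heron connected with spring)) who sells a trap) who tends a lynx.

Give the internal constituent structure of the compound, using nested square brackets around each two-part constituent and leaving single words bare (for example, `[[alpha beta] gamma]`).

[lynx [trap [[spring heron] [twilight mason]]]]

The outermost head in the paraphrase is "mason" (specifically "trap spring heron twilight mason"), modified by "lynx".
Inside "trap spring heron twilight mason": head "mason" (specifically "spring heron twilight mason"), modifier "trap".
Inside "spring heron twilight mason": head "mason" (specifically "twilight mason"), modifier "spring heron".
Inside "spring heron": head "heron", modifier "spring".
Inside "twilight mason": head "mason", modifier "twilight".
Putting it together: [lynx [trap [[spring heron] [twilight mason]]]].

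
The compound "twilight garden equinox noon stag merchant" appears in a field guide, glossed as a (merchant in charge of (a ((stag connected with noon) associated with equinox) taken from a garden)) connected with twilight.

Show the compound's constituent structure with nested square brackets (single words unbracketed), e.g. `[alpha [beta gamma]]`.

The outermost head in the paraphrase is "merchant" (specifically "garden equinox noon stag merchant"), modified by "twilight".
"garden equinox noon stag merchant" → head "merchant", modifier "garden equinox noon stag".
"garden equinox noon stag" → head "stag" (specifically "equinox noon stag"), modifier "garden".
"equinox noon stag" → head "stag" (specifically "noon stag"), modifier "equinox".
"noon stag" → head "stag", modifier "noon".
So the structure is [twilight [[garden [equinox [noon stag]]] merchant]].

[twilight [[garden [equinox [noon stag]]] merchant]]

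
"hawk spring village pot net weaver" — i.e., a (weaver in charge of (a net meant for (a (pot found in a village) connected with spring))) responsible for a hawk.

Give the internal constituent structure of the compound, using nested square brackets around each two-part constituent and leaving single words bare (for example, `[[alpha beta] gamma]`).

The outermost head in the paraphrase is "weaver" (specifically "spring village pot net weaver"), modified by "hawk".
Inside "spring village pot net weaver": head "weaver", modifier "spring village pot net".
Inside "spring village pot net": head "net", modifier "spring village pot".
Inside "spring village pot": head "pot" (specifically "village pot"), modifier "spring".
Inside "village pot": head "pot", modifier "village".
Putting it together: [hawk [[[spring [village pot]] net] weaver]].

[hawk [[[spring [village pot]] net] weaver]]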